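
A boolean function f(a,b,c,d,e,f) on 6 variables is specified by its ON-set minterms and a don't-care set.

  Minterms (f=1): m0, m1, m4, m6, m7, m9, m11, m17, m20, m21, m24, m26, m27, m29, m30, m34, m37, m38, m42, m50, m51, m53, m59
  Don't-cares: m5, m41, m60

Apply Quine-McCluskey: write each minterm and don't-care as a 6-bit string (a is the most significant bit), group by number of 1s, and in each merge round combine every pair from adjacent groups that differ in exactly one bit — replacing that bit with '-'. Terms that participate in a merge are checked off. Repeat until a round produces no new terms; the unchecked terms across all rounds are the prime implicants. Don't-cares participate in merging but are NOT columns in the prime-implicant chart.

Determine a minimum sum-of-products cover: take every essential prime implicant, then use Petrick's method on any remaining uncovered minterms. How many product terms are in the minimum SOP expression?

[col 0] 000000*, 000001*, 000100*, 000101*, 000110*, 000111*, 001001*, 001011*, 010001*, 010100*, 010101*, 011000*, 011010*, 011011*, 011101*, 011110*, 100010*, 100101*, 100110*, 101001*, 101010*, 110010*, 110011*, 110101*, 111011*, 111100
[col 1] -00101*, -00110, -01001, -10101*, -11011, 0-0001*, 0-0100*, 0-0101*, 0-1011, 00-001, 000-00*, 000-01*, 00000-*, 0001-0*, 0001-1*, 00010-*, 00011-*, 0010-1, 01-101, 010-01*, 01010-*, 011-10, 0110-0, 01101-, 1-0010, 1-0101*, 10-010, 100-10, 11-011, 11001-
[col 2] --0101, 0-0-01, 0-010-, 000-0-, 0001--
Prime implicants: --0101, -00110, -01001, -11011, 0-0-01, 0-010-, 0-1011, 00-001, 000-0-, 0001--, 0010-1, 01-101, 011-10, 0110-0, 01101-, 1-0010, 10-010, 100-10, 11-011, 11001-, 111100
PI chart (minterm → PIs covering it):
  0 | 000-0-  (sole → essential)
  1 | 0-0-01,00-001,000-0-
  4 | 0-010-,000-0-,0001--
  6 | -00110,0001--
  7 | 0001--  (sole → essential)
  9 | -01001,00-001,0010-1
  11 | 0-1011,0010-1
  17 | 0-0-01  (sole → essential)
  20 | 0-010-  (sole → essential)
  21 | --0101,0-0-01,0-010-,01-101
  24 | 0110-0  (sole → essential)
  26 | 011-10,0110-0,01101-
  27 | -11011,0-1011,01101-
  29 | 01-101  (sole → essential)
  30 | 011-10  (sole → essential)
  34 | 1-0010,10-010,100-10
  37 | --0101  (sole → essential)
  38 | -00110,100-10
  42 | 10-010  (sole → essential)
  50 | 1-0010,11001-
  51 | 11-011,11001-
  53 | --0101  (sole → essential)
  59 | -11011,11-011
Essential prime implicants: --0101, 0-0-01, 0-010-, 000-0-, 0001--, 01-101, 011-10, 0110-0, 10-010
Petrick residual → -00110, -11011, 0010-1, 11001-
Minimum SOP uses 13 PIs: c'de'f + b'c'def' + bcd'ef + a'c'e'f + a'c'de' + a'b'c'e' + a'b'c'd + a'b'cd'f + a'bde'f + a'bcef' + a'bcd'f' + ab'd'ef' + abc'd'e

13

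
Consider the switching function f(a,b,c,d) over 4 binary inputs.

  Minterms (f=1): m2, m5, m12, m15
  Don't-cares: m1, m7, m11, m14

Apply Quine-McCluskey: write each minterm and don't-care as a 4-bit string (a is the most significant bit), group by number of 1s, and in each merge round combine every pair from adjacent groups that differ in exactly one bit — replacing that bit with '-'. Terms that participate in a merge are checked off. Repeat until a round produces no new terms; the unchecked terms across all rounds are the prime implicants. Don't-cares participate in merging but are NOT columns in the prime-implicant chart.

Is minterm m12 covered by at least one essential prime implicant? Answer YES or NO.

size-2^0 implicants → 0001(✓)  0010  0101(✓)  0111(✓)  1011(✓)  1100(✓)  1110(✓)  1111(✓)
size-2^1 implicants → -111  0-01  01-1  1-11  11-0  111-
Unchecked terms (primes): -111, 0-01, 0010, 01-1, 1-11, 11-0, 111-
Minterm coverage:
  m2 ⊆ 0010 [E]
  m5 ⊆ 0-01,01-1
  m12 ⊆ 11-0 [E]
  m15 ⊆ -111,1-11,111-
E = {0010, 11-0}

YES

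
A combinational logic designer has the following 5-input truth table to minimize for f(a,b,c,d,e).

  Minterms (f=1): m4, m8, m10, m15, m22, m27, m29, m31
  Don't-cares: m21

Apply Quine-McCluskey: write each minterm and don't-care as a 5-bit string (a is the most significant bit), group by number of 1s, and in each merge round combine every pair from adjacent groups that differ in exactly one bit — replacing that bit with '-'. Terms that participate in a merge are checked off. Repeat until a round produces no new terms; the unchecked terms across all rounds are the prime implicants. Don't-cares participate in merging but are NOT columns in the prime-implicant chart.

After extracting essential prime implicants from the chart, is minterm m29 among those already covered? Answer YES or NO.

size-2^0 implicants → 00100  01000(✓)  01010(✓)  01111(✓)  10101(✓)  10110  11011(✓)  11101(✓)  11111(✓)
size-2^1 implicants → -1111  010-0  1-101  11-11  111-1
Unchecked terms (primes): -1111, 00100, 010-0, 1-101, 10110, 11-11, 111-1
Minterm coverage:
  m4 ⊆ 00100 [E]
  m8 ⊆ 010-0 [E]
  m10 ⊆ 010-0 [E]
  m15 ⊆ -1111 [E]
  m22 ⊆ 10110 [E]
  m27 ⊆ 11-11 [E]
  m29 ⊆ 1-101,111-1
  m31 ⊆ -1111,11-11,111-1
E = {-1111, 00100, 010-0, 10110, 11-11}

NO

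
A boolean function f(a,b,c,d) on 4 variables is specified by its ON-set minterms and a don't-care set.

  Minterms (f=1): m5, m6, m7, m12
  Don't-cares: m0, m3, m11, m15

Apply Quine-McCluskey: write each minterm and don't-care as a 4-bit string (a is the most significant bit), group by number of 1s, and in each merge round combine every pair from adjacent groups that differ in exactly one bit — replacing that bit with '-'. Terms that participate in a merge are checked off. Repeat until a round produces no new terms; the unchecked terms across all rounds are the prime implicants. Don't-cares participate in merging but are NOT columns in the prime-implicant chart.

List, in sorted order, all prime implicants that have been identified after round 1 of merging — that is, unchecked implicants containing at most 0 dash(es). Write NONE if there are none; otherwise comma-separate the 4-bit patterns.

0000, 1100

size-2^0 implicants → 0000  0011(✓)  0101(✓)  0110(✓)  0111(✓)  1011(✓)  1100  1111(✓)
size-2^1 implicants → -011(✓)  -111(✓)  0-11(✓)  01-1  011-  1-11(✓)
size-2^2 implicants → --11
Unchecked terms (primes): --11, 0000, 01-1, 011-, 1100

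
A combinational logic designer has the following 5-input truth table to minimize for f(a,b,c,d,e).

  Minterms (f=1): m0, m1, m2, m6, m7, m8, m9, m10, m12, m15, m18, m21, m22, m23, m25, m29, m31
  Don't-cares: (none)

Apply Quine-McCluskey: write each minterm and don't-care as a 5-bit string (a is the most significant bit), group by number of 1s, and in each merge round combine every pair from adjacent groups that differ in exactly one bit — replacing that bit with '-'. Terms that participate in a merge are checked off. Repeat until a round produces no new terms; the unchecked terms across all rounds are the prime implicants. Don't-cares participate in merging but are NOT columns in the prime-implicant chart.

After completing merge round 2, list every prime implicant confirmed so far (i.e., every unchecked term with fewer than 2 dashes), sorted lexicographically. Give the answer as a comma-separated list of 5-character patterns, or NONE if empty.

-1001, 01-00, 11-01

Round 0: 00000✓ 00001✓ 00010✓ 00110✓ 00111✓ 01000✓ 01001✓ 01010✓ 01100✓ 01111✓ 10010✓ 10101✓ 10110✓ 10111✓ 11001✓ 11101✓ 11111✓
Round 1: -0010✓ -0110✓ -0111✓ -1001 -1111✓ 0-000✓ 0-001✓ 0-010✓ 0-111✓ 00-10✓ 000-0✓ 0000-✓ 0011-✓ 01-00 010-0✓ 0100-✓ 1-101✓ 1-111✓ 10-10✓ 101-1✓ 1011-✓ 11-01 111-1✓
Round 2: --111 -0-10 -011- 0-0-0 0-00- 1-1-1
PIs = {--111, -0-10, -011-, -1001, 0-0-0, 0-00-, 01-00, 1-1-1, 11-01}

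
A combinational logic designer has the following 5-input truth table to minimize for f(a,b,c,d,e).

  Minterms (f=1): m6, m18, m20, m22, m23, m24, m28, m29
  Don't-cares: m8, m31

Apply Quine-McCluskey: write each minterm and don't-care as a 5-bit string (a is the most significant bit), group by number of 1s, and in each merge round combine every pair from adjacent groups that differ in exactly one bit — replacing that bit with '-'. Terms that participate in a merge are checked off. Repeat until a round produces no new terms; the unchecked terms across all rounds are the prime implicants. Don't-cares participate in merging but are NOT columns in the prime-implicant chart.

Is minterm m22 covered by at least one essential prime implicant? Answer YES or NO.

Round 0: 00110✓ 01000✓ 10010✓ 10100✓ 10110✓ 10111✓ 11000✓ 11100✓ 11101✓ 11111✓
Round 1: -0110 -1000 1-100 1-111 10-10 101-0 1011- 11-00 111-1 1110-
PIs = {-0110, -1000, 1-100, 1-111, 10-10, 101-0, 1011-, 11-00, 111-1, 1110-}
Coverage chart:
  m6: -0110 ←essential
  m18: 10-10 ←essential
  m20: 1-100,101-0
  m22: -0110,10-10,101-0,1011-
  m23: 1-111,1011-
  m24: -1000,11-00
  m28: 1-100,11-00,1110-
  m29: 111-1,1110-
Essential: -0110, 10-10

YES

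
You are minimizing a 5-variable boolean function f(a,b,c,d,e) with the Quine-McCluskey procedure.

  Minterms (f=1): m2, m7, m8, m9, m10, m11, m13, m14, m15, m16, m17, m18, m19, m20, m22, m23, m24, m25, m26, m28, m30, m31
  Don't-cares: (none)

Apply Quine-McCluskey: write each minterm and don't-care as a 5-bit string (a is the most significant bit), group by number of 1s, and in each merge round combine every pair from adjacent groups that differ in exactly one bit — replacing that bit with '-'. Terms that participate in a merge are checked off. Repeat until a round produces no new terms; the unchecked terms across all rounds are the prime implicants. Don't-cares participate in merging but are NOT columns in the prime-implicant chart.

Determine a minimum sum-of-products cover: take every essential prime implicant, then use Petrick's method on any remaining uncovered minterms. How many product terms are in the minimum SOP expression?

7

Round 0: 00010✓ 00111✓ 01000✓ 01001✓ 01010✓ 01011✓ 01101✓ 01110✓ 01111✓ 10000✓ 10001✓ 10010✓ 10011✓ 10100✓ 10110✓ 10111✓ 11000✓ 11001✓ 11010✓ 11100✓ 11110✓ 11111✓
Round 1: -0010✓ -0111✓ -1000✓ -1001✓ -1010✓ -1110✓ -1111✓ 0-010✓ 0-111✓ 01-01✓ 01-10✓ 01-11✓ 010-0✓ 010-1✓ 0100-✓ 0101-✓ 011-1✓ 0111-✓ 1-000✓ 1-001✓ 1-010✓ 1-100✓ 1-110✓ 1-111✓ 10-00✓ 10-10✓ 10-11✓ 100-0✓ 100-1✓ 1000-✓ 1001-✓ 101-0✓ 1011-✓ 11-00✓ 11-10✓ 110-0✓ 1100-✓ 111-0✓ 1111-✓
Round 2: --010 --111 -1-10 -10-0 -100- -111- 01--1 01-1- 010-- 1--00✓ 1--10✓ 1-0-0✓ 1-00- 1-1-0✓ 1-11- 10--0✓ 10-1- 100-- 11--0✓
Round 3: 1---0
PIs = {--010, --111, -1-10, -10-0, -100-, -111-, 01--1, 01-1-, 010--, 1---0, 1-00-, 1-11-, 10-1-, 100--}
Coverage chart:
  m2: --010 ←essential
  m7: --111 ←essential
  m8: -10-0,-100-,010--
  m9: -100-,01--1,010--
  m10: --010,-1-10,-10-0,01-1-,010--
  m11: 01--1,01-1-,010--
  m13: 01--1 ←essential
  m14: -1-10,-111-,01-1-
  m15: --111,-111-,01--1,01-1-
  m16: 1---0,1-00-,100--
  m17: 1-00-,100--
  m18: --010,1---0,10-1-,100--
  m19: 10-1-,100--
  m20: 1---0 ←essential
  m22: 1---0,1-11-,10-1-
  m23: --111,1-11-,10-1-
  m24: -10-0,-100-,1---0,1-00-
  m25: -100-,1-00-
  m26: --010,-1-10,-10-0,1---0
  m28: 1---0 ←essential
  m30: -1-10,-111-,1---0,1-11-
  m31: --111,-111-,1-11-
Essential: --010, --111, 01--1, 1---0
Petrick residual → -1-10, -100-, 100--
Min cover (7 terms): c'de' + cde + bde' + bc'd' + a'be + ae' + ab'c'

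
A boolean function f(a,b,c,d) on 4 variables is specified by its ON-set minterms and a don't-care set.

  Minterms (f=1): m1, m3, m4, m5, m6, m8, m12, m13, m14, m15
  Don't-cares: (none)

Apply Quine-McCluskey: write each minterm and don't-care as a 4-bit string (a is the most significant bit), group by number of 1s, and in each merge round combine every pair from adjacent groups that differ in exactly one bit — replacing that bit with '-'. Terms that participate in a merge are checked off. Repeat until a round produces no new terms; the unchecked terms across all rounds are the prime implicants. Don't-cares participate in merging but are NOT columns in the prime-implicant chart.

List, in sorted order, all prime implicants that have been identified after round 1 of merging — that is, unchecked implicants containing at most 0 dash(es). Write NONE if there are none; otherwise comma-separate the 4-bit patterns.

size-2^0 implicants → 0001(✓)  0011(✓)  0100(✓)  0101(✓)  0110(✓)  1000(✓)  1100(✓)  1101(✓)  1110(✓)  1111(✓)
size-2^1 implicants → -100(✓)  -101(✓)  -110(✓)  0-01  00-1  01-0(✓)  010-(✓)  1-00  11-0(✓)  11-1(✓)  110-(✓)  111-(✓)
size-2^2 implicants → -1-0  -10-  11--
Unchecked terms (primes): -1-0, -10-, 0-01, 00-1, 1-00, 11--

NONE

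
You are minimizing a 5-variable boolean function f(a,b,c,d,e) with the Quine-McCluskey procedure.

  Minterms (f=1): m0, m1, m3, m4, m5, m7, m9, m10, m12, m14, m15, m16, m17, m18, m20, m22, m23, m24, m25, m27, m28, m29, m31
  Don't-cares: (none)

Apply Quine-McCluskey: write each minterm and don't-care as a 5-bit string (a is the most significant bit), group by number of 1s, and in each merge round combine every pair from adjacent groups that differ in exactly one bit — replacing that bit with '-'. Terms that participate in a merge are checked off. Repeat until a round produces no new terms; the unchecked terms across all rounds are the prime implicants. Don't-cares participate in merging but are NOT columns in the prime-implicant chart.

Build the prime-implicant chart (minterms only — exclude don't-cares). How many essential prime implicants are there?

size-2^0 implicants → 00000(✓)  00001(✓)  00011(✓)  00100(✓)  00101(✓)  00111(✓)  01001(✓)  01010(✓)  01100(✓)  01110(✓)  01111(✓)  10000(✓)  10001(✓)  10010(✓)  10100(✓)  10110(✓)  10111(✓)  11000(✓)  11001(✓)  11011(✓)  11100(✓)  11101(✓)  11111(✓)
size-2^1 implicants → -0000(✓)  -0001(✓)  -0100(✓)  -0111(✓)  -1001(✓)  -1100(✓)  -1111(✓)  0-001(✓)  0-100(✓)  0-111(✓)  00-00(✓)  00-01(✓)  00-11(✓)  000-1(✓)  0000-(✓)  001-1(✓)  0010-(✓)  01-10  011-0  0111-  1-000(✓)  1-001(✓)  1-100(✓)  1-111(✓)  10-00(✓)  10-10(✓)  100-0(✓)  1000-(✓)  101-0(✓)  1011-  11-00(✓)  11-01(✓)  11-11(✓)  110-1(✓)  1100-(✓)  111-1(✓)  1110-(✓)
size-2^2 implicants → --001  --100  --111  -0-00  -000-  00--1  00-0-  1--00  1-00-  10--0  11--1  11-0-
Unchecked terms (primes): --001, --100, --111, -0-00, -000-, 00--1, 00-0-, 01-10, 011-0, 0111-, 1--00, 1-00-, 10--0, 1011-, 11--1, 11-0-
Minterm coverage:
  m0 ⊆ -0-00,-000-,00-0-
  m1 ⊆ --001,-000-,00--1,00-0-
  m3 ⊆ 00--1 [E]
  m4 ⊆ --100,-0-00,00-0-
  m5 ⊆ 00--1,00-0-
  m7 ⊆ --111,00--1
  m9 ⊆ --001 [E]
  m10 ⊆ 01-10 [E]
  m12 ⊆ --100,011-0
  m14 ⊆ 01-10,011-0,0111-
  m15 ⊆ --111,0111-
  m16 ⊆ -0-00,-000-,1--00,1-00-,10--0
  m17 ⊆ --001,-000-,1-00-
  m18 ⊆ 10--0 [E]
  m20 ⊆ --100,-0-00,1--00,10--0
  m22 ⊆ 10--0,1011-
  m23 ⊆ --111,1011-
  m24 ⊆ 1--00,1-00-,11-0-
  m25 ⊆ --001,1-00-,11--1,11-0-
  m27 ⊆ 11--1 [E]
  m28 ⊆ --100,1--00,11-0-
  m29 ⊆ 11--1,11-0-
  m31 ⊆ --111,11--1
E = {--001, 00--1, 01-10, 10--0, 11--1}

5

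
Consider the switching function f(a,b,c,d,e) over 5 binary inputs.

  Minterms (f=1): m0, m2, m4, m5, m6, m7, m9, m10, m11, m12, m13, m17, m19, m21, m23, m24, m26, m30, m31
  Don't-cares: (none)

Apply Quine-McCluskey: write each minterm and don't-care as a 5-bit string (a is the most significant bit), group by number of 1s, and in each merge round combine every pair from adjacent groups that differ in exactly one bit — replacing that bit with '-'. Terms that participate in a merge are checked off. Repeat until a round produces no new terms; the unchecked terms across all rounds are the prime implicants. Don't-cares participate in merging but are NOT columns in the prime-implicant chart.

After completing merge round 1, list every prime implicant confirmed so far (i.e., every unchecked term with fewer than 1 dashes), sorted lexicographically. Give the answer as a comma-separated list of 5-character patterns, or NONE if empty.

size-2^0 implicants → 00000(✓)  00010(✓)  00100(✓)  00101(✓)  00110(✓)  00111(✓)  01001(✓)  01010(✓)  01011(✓)  01100(✓)  01101(✓)  10001(✓)  10011(✓)  10101(✓)  10111(✓)  11000(✓)  11010(✓)  11110(✓)  11111(✓)
size-2^1 implicants → -0101(✓)  -0111(✓)  -1010  0-010  0-100(✓)  0-101(✓)  00-00(✓)  00-10(✓)  000-0(✓)  001-0(✓)  001-1(✓)  0010-(✓)  0011-(✓)  01-01  010-1  0101-  0110-(✓)  1-111  10-01(✓)  10-11(✓)  100-1(✓)  101-1(✓)  11-10  110-0  1111-
size-2^2 implicants → -01-1  0-10-  00--0  001--  10--1
Unchecked terms (primes): -01-1, -1010, 0-010, 0-10-, 00--0, 001--, 01-01, 010-1, 0101-, 1-111, 10--1, 11-10, 110-0, 1111-

NONE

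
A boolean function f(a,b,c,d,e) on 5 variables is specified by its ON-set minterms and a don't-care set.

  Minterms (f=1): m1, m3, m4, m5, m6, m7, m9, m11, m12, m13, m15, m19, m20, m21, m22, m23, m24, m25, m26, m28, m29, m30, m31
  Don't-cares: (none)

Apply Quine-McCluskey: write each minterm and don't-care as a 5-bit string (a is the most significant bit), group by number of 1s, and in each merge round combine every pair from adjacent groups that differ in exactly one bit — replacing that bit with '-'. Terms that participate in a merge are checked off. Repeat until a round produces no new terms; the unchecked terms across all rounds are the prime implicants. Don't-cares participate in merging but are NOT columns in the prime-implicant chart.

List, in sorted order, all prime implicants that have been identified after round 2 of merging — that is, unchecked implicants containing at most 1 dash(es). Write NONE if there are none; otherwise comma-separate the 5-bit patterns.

size-2^0 implicants → 00001(✓)  00011(✓)  00100(✓)  00101(✓)  00110(✓)  00111(✓)  01001(✓)  01011(✓)  01100(✓)  01101(✓)  01111(✓)  10011(✓)  10100(✓)  10101(✓)  10110(✓)  10111(✓)  11000(✓)  11001(✓)  11010(✓)  11100(✓)  11101(✓)  11110(✓)  11111(✓)
size-2^1 implicants → -0011(✓)  -0100(✓)  -0101(✓)  -0110(✓)  -0111(✓)  -1001(✓)  -1100(✓)  -1101(✓)  -1111(✓)  0-001(✓)  0-011(✓)  0-100(✓)  0-101(✓)  0-111(✓)  00-01(✓)  00-11(✓)  000-1(✓)  001-0(✓)  001-1(✓)  0010-(✓)  0011-(✓)  01-01(✓)  01-11(✓)  010-1(✓)  011-1(✓)  0110-(✓)  1-100(✓)  1-101(✓)  1-110(✓)  1-111(✓)  10-11(✓)  101-0(✓)  101-1(✓)  1010-(✓)  1011-(✓)  11-00(✓)  11-01(✓)  11-10(✓)  110-0(✓)  1100-(✓)  111-0(✓)  111-1(✓)  1110-(✓)  1111-(✓)
size-2^2 implicants → --100(✓)  --101(✓)  --111(✓)  -0-11  -01-0(✓)  -01-1(✓)  -010-(✓)  -011-(✓)  -1-01  -11-1(✓)  -110-(✓)  0--01(✓)  0--11(✓)  0-0-1(✓)  0-1-1(✓)  0-10-(✓)  00--1(✓)  001--(✓)  01--1(✓)  1-1-0(✓)  1-1-1(✓)  1-10-(✓)  1-11-(✓)  101--(✓)  11--0  11-0-  111--(✓)
size-2^3 implicants → --1-1  --10-  -01--  0---1  1-1--
Unchecked terms (primes): --1-1, --10-, -0-11, -01--, -1-01, 0---1, 1-1--, 11--0, 11-0-

NONE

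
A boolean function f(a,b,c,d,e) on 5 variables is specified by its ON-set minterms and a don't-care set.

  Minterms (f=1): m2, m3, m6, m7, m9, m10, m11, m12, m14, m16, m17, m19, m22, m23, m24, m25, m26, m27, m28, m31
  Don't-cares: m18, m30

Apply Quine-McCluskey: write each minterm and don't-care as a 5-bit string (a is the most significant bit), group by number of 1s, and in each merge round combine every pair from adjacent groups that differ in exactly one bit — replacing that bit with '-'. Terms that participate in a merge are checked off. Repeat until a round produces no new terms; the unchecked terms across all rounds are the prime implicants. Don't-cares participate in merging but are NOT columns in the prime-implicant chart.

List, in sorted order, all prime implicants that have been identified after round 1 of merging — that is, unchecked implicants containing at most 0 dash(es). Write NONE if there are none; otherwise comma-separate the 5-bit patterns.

Round 0: 00010✓ 00011✓ 00110✓ 00111✓ 01001✓ 01010✓ 01011✓ 01100✓ 01110✓ 10000✓ 10001✓ 10010✓ 10011✓ 10110✓ 10111✓ 11000✓ 11001✓ 11010✓ 11011✓ 11100✓ 11110✓ 11111✓
Round 1: -0010✓ -0011✓ -0110✓ -0111✓ -1001✓ -1010✓ -1011✓ -1100✓ -1110✓ 0-010✓ 0-011✓ 0-110✓ 00-10✓ 00-11✓ 0001-✓ 0011-✓ 01-10✓ 010-1✓ 0101-✓ 011-0✓ 1-000✓ 1-001✓ 1-010✓ 1-011✓ 1-110✓ 1-111✓ 10-10✓ 10-11✓ 100-0✓ 100-1✓ 1000-✓ 1001-✓ 1011-✓ 11-00✓ 11-10✓ 11-11✓ 110-0✓ 110-1✓ 1100-✓ 1101-✓ 111-0✓ 1111-✓
Round 2: --010✓ --011✓ --110✓ -0-10✓ -0-11✓ -001-✓ -011-✓ -1-10✓ -10-1 -101-✓ -11-0 0--10✓ 0-01-✓ 00-1-✓ 1--10✓ 1--11✓ 1-0-0✓ 1-0-1✓ 1-00-✓ 1-01-✓ 1-11-✓ 10-1-✓ 100--✓ 11--0 11-1-✓ 110--✓
Round 3: ---10 --01- -0-1- 1--1- 1-0--
PIs = {---10, --01-, -0-1-, -10-1, -11-0, 1--1-, 1-0--, 11--0}

NONE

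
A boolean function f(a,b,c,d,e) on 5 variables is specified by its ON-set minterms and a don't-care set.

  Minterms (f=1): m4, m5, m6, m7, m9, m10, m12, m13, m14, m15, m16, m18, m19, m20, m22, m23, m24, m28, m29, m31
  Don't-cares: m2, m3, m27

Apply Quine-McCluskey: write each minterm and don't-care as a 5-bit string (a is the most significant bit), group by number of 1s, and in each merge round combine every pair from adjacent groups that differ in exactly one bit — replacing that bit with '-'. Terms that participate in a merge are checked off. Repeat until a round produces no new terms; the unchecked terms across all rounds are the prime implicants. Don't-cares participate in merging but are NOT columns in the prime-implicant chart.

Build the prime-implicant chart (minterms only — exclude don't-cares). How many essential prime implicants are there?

Round 0: 00010✓ 00011✓ 00100✓ 00101✓ 00110✓ 00111✓ 01001✓ 01010✓ 01100✓ 01101✓ 01110✓ 01111✓ 10000✓ 10010✓ 10011✓ 10100✓ 10110✓ 10111✓ 11000✓ 11011✓ 11100✓ 11101✓ 11111✓
Round 1: -0010✓ -0011✓ -0100✓ -0110✓ -0111✓ -1100✓ -1101✓ -1111✓ 0-010✓ 0-100✓ 0-101✓ 0-110✓ 0-111✓ 00-10✓ 00-11✓ 0001-✓ 001-0✓ 001-1✓ 0010-✓ 0011-✓ 01-01 01-10✓ 011-0✓ 011-1✓ 0110-✓ 0111-✓ 1-000✓ 1-011✓ 1-100✓ 1-111✓ 10-00✓ 10-10✓ 10-11✓ 100-0✓ 1001-✓ 101-0✓ 1011-✓ 11-00✓ 11-11✓ 111-1✓ 1110-✓
Round 2: --100 --111 -0-10✓ -0-11✓ -001-✓ -01-0 -011-✓ -11-1 -110- 0--10 0-1-0✓ 0-1-1✓ 0-10-✓ 0-11-✓ 00-1-✓ 001--✓ 011--✓ 1--00 1--11 10--0 10-1-✓
Round 3: -0-1- 0-1--
PIs = {--100, --111, -0-1-, -01-0, -11-1, -110-, 0--10, 0-1--, 01-01, 1--00, 1--11, 10--0}
Coverage chart:
  m4: --100,-01-0,0-1--
  m5: 0-1-- ←essential
  m6: -0-1-,-01-0,0--10,0-1--
  m7: --111,-0-1-,0-1--
  m9: 01-01 ←essential
  m10: 0--10 ←essential
  m12: --100,-110-,0-1--
  m13: -11-1,-110-,0-1--,01-01
  m14: 0--10,0-1--
  m15: --111,-11-1,0-1--
  m16: 1--00,10--0
  m18: -0-1-,10--0
  m19: -0-1-,1--11
  m20: --100,-01-0,1--00,10--0
  m22: -0-1-,-01-0,10--0
  m23: --111,-0-1-,1--11
  m24: 1--00 ←essential
  m28: --100,-110-,1--00
  m29: -11-1,-110-
  m31: --111,-11-1,1--11
Essential: 0--10, 0-1--, 01-01, 1--00

4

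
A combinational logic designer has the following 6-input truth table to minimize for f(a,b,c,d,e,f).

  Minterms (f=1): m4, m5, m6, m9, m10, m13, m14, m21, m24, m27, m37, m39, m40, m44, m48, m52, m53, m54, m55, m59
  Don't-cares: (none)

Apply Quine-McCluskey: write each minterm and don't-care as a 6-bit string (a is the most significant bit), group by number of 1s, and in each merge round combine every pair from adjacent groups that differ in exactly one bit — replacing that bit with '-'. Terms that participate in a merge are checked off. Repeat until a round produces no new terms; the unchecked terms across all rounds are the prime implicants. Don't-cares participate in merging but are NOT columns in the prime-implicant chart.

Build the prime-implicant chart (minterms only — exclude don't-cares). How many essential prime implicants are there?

Round 0: 000100✓ 000101✓ 000110✓ 001001✓ 001010✓ 001101✓ 001110✓ 010101✓ 011000 011011✓ 100101✓ 100111✓ 101000✓ 101100✓ 110000✓ 110100✓ 110101✓ 110110✓ 110111✓ 111011✓
Round 1: -00101✓ -10101✓ -11011 0-0101✓ 00-101 00-110 0001-0 00010- 001-01 001-10 1-0101✓ 1-0111✓ 1001-1✓ 101-00 110-00 1101-0✓ 1101-1✓ 11010-✓ 11011-✓
Round 2: --0101 1-01-1 1101--
PIs = {--0101, -11011, 00-101, 00-110, 0001-0, 00010-, 001-01, 001-10, 011000, 1-01-1, 101-00, 110-00, 1101--}
Coverage chart:
  m4: 0001-0,00010-
  m5: --0101,00-101,00010-
  m6: 00-110,0001-0
  m9: 001-01 ←essential
  m10: 001-10 ←essential
  m13: 00-101,001-01
  m14: 00-110,001-10
  m21: --0101 ←essential
  m24: 011000 ←essential
  m27: -11011 ←essential
  m37: --0101,1-01-1
  m39: 1-01-1 ←essential
  m40: 101-00 ←essential
  m44: 101-00 ←essential
  m48: 110-00 ←essential
  m52: 110-00,1101--
  m53: --0101,1-01-1,1101--
  m54: 1101-- ←essential
  m55: 1-01-1,1101--
  m59: -11011 ←essential
Essential: --0101, -11011, 001-01, 001-10, 011000, 1-01-1, 101-00, 110-00, 1101--

9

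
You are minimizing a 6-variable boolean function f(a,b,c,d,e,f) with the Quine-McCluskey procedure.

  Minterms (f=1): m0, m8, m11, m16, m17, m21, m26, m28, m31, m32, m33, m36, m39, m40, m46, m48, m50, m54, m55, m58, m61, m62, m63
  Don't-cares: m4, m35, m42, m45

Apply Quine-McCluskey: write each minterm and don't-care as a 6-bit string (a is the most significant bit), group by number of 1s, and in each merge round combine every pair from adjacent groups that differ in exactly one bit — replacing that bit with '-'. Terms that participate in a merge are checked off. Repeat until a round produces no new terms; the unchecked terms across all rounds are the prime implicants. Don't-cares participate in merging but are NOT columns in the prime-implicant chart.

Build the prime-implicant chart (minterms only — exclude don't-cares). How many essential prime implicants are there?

8

Round 0: 000000✓ 000100✓ 001000✓ 001011 010000✓ 010001✓ 010101✓ 011010✓ 011100 011111✓ 100000✓ 100001✓ 100011✓ 100100✓ 100111✓ 101000✓ 101010✓ 101101✓ 101110✓ 110000✓ 110010✓ 110110✓ 110111✓ 111010✓ 111101✓ 111110✓ 111111✓
Round 1: -00000✓ -00100✓ -01000✓ -10000✓ -11010 -11111 0-0000✓ 00-000✓ 000-00✓ 010-01 01000- 1-0000✓ 1-0111 1-1010✓ 1-1101 1-1110✓ 10-000✓ 100-00✓ 100-11 1000-1 10000- 101-10✓ 1010-0 11-010✓ 11-110✓ 11-111✓ 110-10✓ 1100-0 11011-✓ 111-10✓ 1111-1 11111-✓
Round 2: --0000 -0-000 -00-00 1-1-10 11--10 11-11-
PIs = {--0000, -0-000, -00-00, -11010, -11111, 001011, 010-01, 01000-, 011100, 1-0111, 1-1-10, 1-1101, 100-11, 1000-1, 10000-, 1010-0, 11--10, 11-11-, 1100-0, 1111-1}
Coverage chart:
  m0: --0000,-0-000,-00-00
  m8: -0-000 ←essential
  m11: 001011 ←essential
  m16: --0000,01000-
  m17: 010-01,01000-
  m21: 010-01 ←essential
  m26: -11010 ←essential
  m28: 011100 ←essential
  m31: -11111 ←essential
  m32: --0000,-0-000,-00-00,10000-
  m33: 1000-1,10000-
  m36: -00-00 ←essential
  m39: 1-0111,100-11
  m40: -0-000,1010-0
  m46: 1-1-10 ←essential
  m48: --0000,1100-0
  m50: 11--10,1100-0
  m54: 11--10,11-11-
  m55: 1-0111,11-11-
  m58: -11010,1-1-10,11--10
  m61: 1-1101,1111-1
  m62: 1-1-10,11--10,11-11-
  m63: -11111,11-11-,1111-1
Essential: -0-000, -00-00, -11010, -11111, 001011, 010-01, 011100, 1-1-10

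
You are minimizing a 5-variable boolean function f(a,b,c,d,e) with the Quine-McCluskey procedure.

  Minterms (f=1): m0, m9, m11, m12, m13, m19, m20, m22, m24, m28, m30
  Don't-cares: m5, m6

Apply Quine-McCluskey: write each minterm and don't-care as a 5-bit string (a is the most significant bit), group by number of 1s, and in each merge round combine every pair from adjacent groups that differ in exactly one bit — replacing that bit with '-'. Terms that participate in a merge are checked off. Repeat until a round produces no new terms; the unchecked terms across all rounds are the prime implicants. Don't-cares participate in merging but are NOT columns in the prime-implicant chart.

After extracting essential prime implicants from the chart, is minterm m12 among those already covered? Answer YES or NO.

size-2^0 implicants → 00000  00101(✓)  00110(✓)  01001(✓)  01011(✓)  01100(✓)  01101(✓)  10011  10100(✓)  10110(✓)  11000(✓)  11100(✓)  11110(✓)
size-2^1 implicants → -0110  -1100  0-101  01-01  010-1  0110-  1-100(✓)  1-110(✓)  101-0(✓)  11-00  111-0(✓)
size-2^2 implicants → 1-1-0
Unchecked terms (primes): -0110, -1100, 0-101, 00000, 01-01, 010-1, 0110-, 1-1-0, 10011, 11-00
Minterm coverage:
  m0 ⊆ 00000 [E]
  m9 ⊆ 01-01,010-1
  m11 ⊆ 010-1 [E]
  m12 ⊆ -1100,0110-
  m13 ⊆ 0-101,01-01,0110-
  m19 ⊆ 10011 [E]
  m20 ⊆ 1-1-0 [E]
  m22 ⊆ -0110,1-1-0
  m24 ⊆ 11-00 [E]
  m28 ⊆ -1100,1-1-0,11-00
  m30 ⊆ 1-1-0 [E]
E = {00000, 010-1, 1-1-0, 10011, 11-00}

NO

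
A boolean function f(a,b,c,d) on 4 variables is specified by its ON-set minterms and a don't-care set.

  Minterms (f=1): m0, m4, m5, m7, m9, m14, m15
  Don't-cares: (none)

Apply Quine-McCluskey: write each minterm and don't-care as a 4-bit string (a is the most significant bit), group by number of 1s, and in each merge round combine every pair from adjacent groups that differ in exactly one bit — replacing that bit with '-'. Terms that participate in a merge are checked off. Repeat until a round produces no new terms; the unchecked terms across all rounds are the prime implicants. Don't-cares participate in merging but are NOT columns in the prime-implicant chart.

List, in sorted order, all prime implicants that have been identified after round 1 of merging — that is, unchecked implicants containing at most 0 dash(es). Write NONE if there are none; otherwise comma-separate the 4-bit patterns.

1001

Round 0: 0000✓ 0100✓ 0101✓ 0111✓ 1001 1110✓ 1111✓
Round 1: -111 0-00 01-1 010- 111-
PIs = {-111, 0-00, 01-1, 010-, 1001, 111-}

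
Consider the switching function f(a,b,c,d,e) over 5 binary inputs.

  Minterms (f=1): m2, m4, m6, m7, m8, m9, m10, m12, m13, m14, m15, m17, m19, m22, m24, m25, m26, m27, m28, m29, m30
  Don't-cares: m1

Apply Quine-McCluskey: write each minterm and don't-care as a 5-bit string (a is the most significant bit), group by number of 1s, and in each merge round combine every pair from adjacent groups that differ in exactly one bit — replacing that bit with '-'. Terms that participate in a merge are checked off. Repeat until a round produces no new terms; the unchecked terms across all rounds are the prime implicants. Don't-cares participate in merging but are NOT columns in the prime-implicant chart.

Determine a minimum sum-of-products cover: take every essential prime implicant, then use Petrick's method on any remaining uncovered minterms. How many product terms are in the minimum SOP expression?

7

Round 0: 00001✓ 00010✓ 00100✓ 00110✓ 00111✓ 01000✓ 01001✓ 01010✓ 01100✓ 01101✓ 01110✓ 01111✓ 10001✓ 10011✓ 10110✓ 11000✓ 11001✓ 11010✓ 11011✓ 11100✓ 11101✓ 11110✓
Round 1: -0001✓ -0110✓ -1000✓ -1001✓ -1010✓ -1100✓ -1101✓ -1110✓ 0-001✓ 0-010✓ 0-100✓ 0-110✓ 0-111✓ 00-10✓ 001-0✓ 0011-✓ 01-00✓ 01-01✓ 01-10✓ 010-0✓ 0100-✓ 011-0✓ 011-1✓ 0110-✓ 0111-✓ 1-001✓ 1-011✓ 1-110✓ 100-1✓ 11-00✓ 11-01✓ 11-10✓ 110-0✓ 110-1✓ 1100-✓ 1101-✓ 111-0✓ 1110-✓
Round 2: --001 --110 -1-00✓ -1-01✓ -1-10✓ -10-0✓ -100-✓ -11-0✓ -110-✓ 0--10 0-1-0 0-11- 01--0✓ 01-0-✓ 011-- 1-0-1 11--0✓ 11-0-✓ 110--
Round 3: -1--0 -1-0-
PIs = {--001, --110, -1--0, -1-0-, 0--10, 0-1-0, 0-11-, 011--, 1-0-1, 110--}
Coverage chart:
  m2: 0--10 ←essential
  m4: 0-1-0 ←essential
  m6: --110,0--10,0-1-0,0-11-
  m7: 0-11- ←essential
  m8: -1--0,-1-0-
  m9: --001,-1-0-
  m10: -1--0,0--10
  m12: -1--0,-1-0-,0-1-0,011--
  m13: -1-0-,011--
  m14: --110,-1--0,0--10,0-1-0,0-11-,011--
  m15: 0-11-,011--
  m17: --001,1-0-1
  m19: 1-0-1 ←essential
  m22: --110 ←essential
  m24: -1--0,-1-0-,110--
  m25: --001,-1-0-,1-0-1,110--
  m26: -1--0,110--
  m27: 1-0-1,110--
  m28: -1--0,-1-0-
  m29: -1-0- ←essential
  m30: --110,-1--0
Essential: --110, -1-0-, 0--10, 0-1-0, 0-11-, 1-0-1
Petrick residual → -1--0
Min cover (7 terms): cde' + be' + bd' + a'de' + a'ce' + a'cd + ac'e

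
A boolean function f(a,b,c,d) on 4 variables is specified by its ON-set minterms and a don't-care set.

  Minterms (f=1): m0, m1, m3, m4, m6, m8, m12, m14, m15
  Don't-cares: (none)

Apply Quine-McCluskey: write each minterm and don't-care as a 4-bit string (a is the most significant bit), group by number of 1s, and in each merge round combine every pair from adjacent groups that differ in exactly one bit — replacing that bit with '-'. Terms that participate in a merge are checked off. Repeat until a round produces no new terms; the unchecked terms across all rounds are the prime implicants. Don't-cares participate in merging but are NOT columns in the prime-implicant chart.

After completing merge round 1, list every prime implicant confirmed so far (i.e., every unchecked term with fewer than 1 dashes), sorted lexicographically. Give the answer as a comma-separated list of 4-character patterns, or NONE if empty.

size-2^0 implicants → 0000(✓)  0001(✓)  0011(✓)  0100(✓)  0110(✓)  1000(✓)  1100(✓)  1110(✓)  1111(✓)
size-2^1 implicants → -000(✓)  -100(✓)  -110(✓)  0-00(✓)  00-1  000-  01-0(✓)  1-00(✓)  11-0(✓)  111-
size-2^2 implicants → --00  -1-0
Unchecked terms (primes): --00, -1-0, 00-1, 000-, 111-

NONE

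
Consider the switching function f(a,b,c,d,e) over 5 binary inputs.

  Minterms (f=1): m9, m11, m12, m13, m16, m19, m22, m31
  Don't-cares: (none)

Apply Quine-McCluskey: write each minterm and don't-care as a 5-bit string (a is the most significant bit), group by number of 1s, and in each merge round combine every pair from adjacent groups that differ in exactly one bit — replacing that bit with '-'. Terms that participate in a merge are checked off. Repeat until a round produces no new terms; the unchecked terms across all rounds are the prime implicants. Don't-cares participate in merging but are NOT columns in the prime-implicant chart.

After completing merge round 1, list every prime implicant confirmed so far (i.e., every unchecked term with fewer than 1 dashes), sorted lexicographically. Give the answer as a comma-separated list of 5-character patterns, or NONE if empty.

size-2^0 implicants → 01001(✓)  01011(✓)  01100(✓)  01101(✓)  10000  10011  10110  11111
size-2^1 implicants → 01-01  010-1  0110-
Unchecked terms (primes): 01-01, 010-1, 0110-, 10000, 10011, 10110, 11111

10000, 10011, 10110, 11111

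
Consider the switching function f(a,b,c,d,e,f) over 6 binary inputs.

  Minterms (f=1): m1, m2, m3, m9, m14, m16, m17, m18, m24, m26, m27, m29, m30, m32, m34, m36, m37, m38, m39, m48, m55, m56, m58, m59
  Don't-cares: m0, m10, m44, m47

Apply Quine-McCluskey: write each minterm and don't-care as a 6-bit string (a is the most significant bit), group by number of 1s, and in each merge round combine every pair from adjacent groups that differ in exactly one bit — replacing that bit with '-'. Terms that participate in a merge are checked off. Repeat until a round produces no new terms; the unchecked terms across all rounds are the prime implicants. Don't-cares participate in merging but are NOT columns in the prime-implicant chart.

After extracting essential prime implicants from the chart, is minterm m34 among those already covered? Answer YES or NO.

NO

Round 0: 000000✓ 000001✓ 000010✓ 000011✓ 001001✓ 001010✓ 001110✓ 010000✓ 010001✓ 010010✓ 011000✓ 011010✓ 011011✓ 011101 011110✓ 100000✓ 100010✓ 100100✓ 100101✓ 100110✓ 100111✓ 101100✓ 101111✓ 110000✓ 110111✓ 111000✓ 111010✓ 111011✓
Round 1: -00000✓ -00010✓ -10000✓ -11000✓ -11010✓ -11011✓ 0-0000✓ 0-0001✓ 0-0010✓ 0-1010✓ 0-1110✓ 00-001 00-010✓ 0000-0✓ 0000-1✓ 00000-✓ 00001-✓ 001-10✓ 01-000✓ 01-010✓ 0100-0✓ 01000-✓ 011-10✓ 0110-0✓ 01101-✓ 1-0000✓ 1-0111 10-100 10-111 100-00✓ 100-10✓ 1000-0✓ 1001-0✓ 1001-1✓ 10010-✓ 10011-✓ 11-000✓ 1110-0✓ 11101-✓
Round 2: --0000 -000-0 -1-000 -110-0 -1101- 0--010 0-00-0 0-000- 0-1-10 0000-- 01-0-0 100--0 1001--
PIs = {--0000, -000-0, -1-000, -110-0, -1101-, 0--010, 0-00-0, 0-000-, 0-1-10, 00-001, 0000--, 01-0-0, 011101, 1-0111, 10-100, 10-111, 100--0, 1001--}
Coverage chart:
  m1: 0-000-,00-001,0000--
  m2: -000-0,0--010,0-00-0,0000--
  m3: 0000-- ←essential
  m9: 00-001 ←essential
  m14: 0-1-10 ←essential
  m16: --0000,-1-000,0-00-0,0-000-,01-0-0
  m17: 0-000- ←essential
  m18: 0--010,0-00-0,01-0-0
  m24: -1-000,-110-0,01-0-0
  m26: -110-0,-1101-,0--010,0-1-10,01-0-0
  m27: -1101- ←essential
  m29: 011101 ←essential
  m30: 0-1-10 ←essential
  m32: --0000,-000-0,100--0
  m34: -000-0,100--0
  m36: 10-100,100--0,1001--
  m37: 1001-- ←essential
  m38: 100--0,1001--
  m39: 1-0111,10-111,1001--
  m48: --0000,-1-000
  m55: 1-0111 ←essential
  m56: -1-000,-110-0
  m58: -110-0,-1101-
  m59: -1101- ←essential
Essential: -1101-, 0-000-, 0-1-10, 00-001, 0000--, 011101, 1-0111, 1001--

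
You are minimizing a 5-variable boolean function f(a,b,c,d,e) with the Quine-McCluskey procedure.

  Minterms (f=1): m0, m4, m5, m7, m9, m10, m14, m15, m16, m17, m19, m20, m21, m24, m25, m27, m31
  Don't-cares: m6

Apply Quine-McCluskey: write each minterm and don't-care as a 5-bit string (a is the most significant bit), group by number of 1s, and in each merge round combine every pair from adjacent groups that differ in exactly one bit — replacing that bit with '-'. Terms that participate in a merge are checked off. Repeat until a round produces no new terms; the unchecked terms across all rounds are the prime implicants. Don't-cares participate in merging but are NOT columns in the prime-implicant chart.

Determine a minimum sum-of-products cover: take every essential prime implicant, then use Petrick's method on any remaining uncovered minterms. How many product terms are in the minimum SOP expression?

Round 0: 00000✓ 00100✓ 00101✓ 00110✓ 00111✓ 01001✓ 01010✓ 01110✓ 01111✓ 10000✓ 10001✓ 10011✓ 10100✓ 10101✓ 11000✓ 11001✓ 11011✓ 11111✓
Round 1: -0000✓ -0100✓ -0101✓ -1001 -1111 0-110✓ 0-111✓ 00-00✓ 001-0✓ 001-1✓ 0010-✓ 0011-✓ 01-10 0111-✓ 1-000✓ 1-001✓ 1-011✓ 10-00✓ 10-01✓ 100-1✓ 1000-✓ 1010-✓ 11-11 110-1✓ 1100-✓
Round 2: -0-00 -010- 0-11- 001-- 1-0-1 1-00- 10-0-
PIs = {-0-00, -010-, -1001, -1111, 0-11-, 001--, 01-10, 1-0-1, 1-00-, 10-0-, 11-11}
Coverage chart:
  m0: -0-00 ←essential
  m4: -0-00,-010-,001--
  m5: -010-,001--
  m7: 0-11-,001--
  m9: -1001 ←essential
  m10: 01-10 ←essential
  m14: 0-11-,01-10
  m15: -1111,0-11-
  m16: -0-00,1-00-,10-0-
  m17: 1-0-1,1-00-,10-0-
  m19: 1-0-1 ←essential
  m20: -0-00,-010-,10-0-
  m21: -010-,10-0-
  m24: 1-00- ←essential
  m25: -1001,1-0-1,1-00-
  m27: 1-0-1,11-11
  m31: -1111,11-11
Essential: -0-00, -1001, 01-10, 1-0-1, 1-00-
Petrick residual → -010-, -1111, 0-11-
Min cover (8 terms): b'd'e' + b'cd' + bc'd'e + bcde + a'cd + a'bde' + ac'e + ac'd'

8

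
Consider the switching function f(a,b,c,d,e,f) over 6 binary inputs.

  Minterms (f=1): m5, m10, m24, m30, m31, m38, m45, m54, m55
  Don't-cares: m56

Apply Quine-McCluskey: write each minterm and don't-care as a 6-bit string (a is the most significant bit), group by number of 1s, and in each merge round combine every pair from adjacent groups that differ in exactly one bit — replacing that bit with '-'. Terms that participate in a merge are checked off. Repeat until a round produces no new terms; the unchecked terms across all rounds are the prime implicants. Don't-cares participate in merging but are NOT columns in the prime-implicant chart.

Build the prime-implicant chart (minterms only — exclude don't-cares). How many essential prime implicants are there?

7

[col 0] 000101, 001010, 011000*, 011110*, 011111*, 100110*, 101101, 110110*, 110111*, 111000*
[col 1] -11000, 01111-, 1-0110, 11011-
Prime implicants: -11000, 000101, 001010, 01111-, 1-0110, 101101, 11011-
PI chart (minterm → PIs covering it):
  5 | 000101  (sole → essential)
  10 | 001010  (sole → essential)
  24 | -11000  (sole → essential)
  30 | 01111-  (sole → essential)
  31 | 01111-  (sole → essential)
  38 | 1-0110  (sole → essential)
  45 | 101101  (sole → essential)
  54 | 1-0110,11011-
  55 | 11011-  (sole → essential)
Essential prime implicants: -11000, 000101, 001010, 01111-, 1-0110, 101101, 11011-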